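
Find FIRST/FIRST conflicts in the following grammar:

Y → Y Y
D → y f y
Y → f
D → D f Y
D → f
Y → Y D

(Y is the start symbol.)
A FIRST/FIRST conflict occurs when two productions N → α and N → β for the same non-terminal have FIRST(α) ∩ FIRST(β) ≠ ∅ (with ε ∈ FIRST of a nullable right-hand side, so two nullable alternatives also conflict).

FIRST sets of the non-terminals at (or reachable through a nullable prefix from) the front of some alternative:
  FIRST(Y) = { 'f' }
  FIRST(D) = { 'f', 'y' }

Productions for Y:
  Y → Y Y: FIRST = { 'f' }
  Y → f: FIRST = { 'f' }
  Y → Y D: FIRST = { 'f' }
Productions for D:
  D → y f y: FIRST = { 'y' }
  D → D f Y: FIRST = { 'f', 'y' }
  D → f: FIRST = { 'f' }

Conflict for Y: Y → Y Y and Y → f
  Overlap: { 'f' }
Conflict for Y: Y → Y Y and Y → Y D
  Overlap: { 'f' }
Conflict for Y: Y → f and Y → Y D
  Overlap: { 'f' }
Conflict for D: D → y f y and D → D f Y
  Overlap: { 'y' }
Conflict for D: D → D f Y and D → f
  Overlap: { 'f' }

Answer: Yes. Y → Y Y / Y → f on { 'f' }; Y → Y Y / Y → Y D on { 'f' }; Y → f / Y → Y D on { 'f' }; D → y f y / D → D f Y on { 'y' }; D → D f Y / D → f on { 'f' }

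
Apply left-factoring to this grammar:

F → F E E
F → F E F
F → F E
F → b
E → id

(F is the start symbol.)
Left-factoring transforms A → αβ₁ | αβ₂ into A → αA' and A' → β₁ | β₂
(α is the longest common prefix among the alternatives). Repeat until
no nonterminal has two alternatives with a common prefix.

Round 1: F has alternatives sharing prefix 'F E'. Introduce F': F → F E F'
  Add: F' → E
  Add: F' → F
  Add: F' → ε

No remaining common prefixes — done.

Resulting grammar:
F → F E F'
F' → E
F' → F
F' → ε
F → b
E → id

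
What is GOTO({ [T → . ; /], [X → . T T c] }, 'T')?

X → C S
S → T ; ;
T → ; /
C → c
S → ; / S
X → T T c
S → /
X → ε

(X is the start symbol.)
{ [T → . ; /], [X → T . T c] }

GOTO(I, 'T') = CLOSURE({ [A → αX.β] : [A → α.Xβ] ∈ I, X = 'T' })

Items with dot before 'T', with the dot advanced:
  [X → . T T c] → [X → T . T c]
Closure of the advanced items:
  [X → T . T c] has the dot before T: add [T → . ; /]

GOTO = { [T → . ; /], [X → T . T c] }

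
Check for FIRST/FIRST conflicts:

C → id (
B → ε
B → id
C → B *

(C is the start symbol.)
Yes. C → id '(' / C → B '*' on { 'id' }

A FIRST/FIRST conflict occurs when two productions N → α and N → β for the same non-terminal have FIRST(α) ∩ FIRST(β) ≠ ∅ (with ε ∈ FIRST of a nullable right-hand side, so two nullable alternatives also conflict).

FIRST sets of the non-terminals at (or reachable through a nullable prefix from) the front of some alternative:
  FIRST(B) = { 'id', ε }

Productions for C:
  C → id (: FIRST = { 'id' }
  C → B *: FIRST = { '*', 'id' }
Productions for B:
  B → ε: FIRST = { ε }
  B → id: FIRST = { 'id' }

Conflict for C: C → id ( and C → B *
  Overlap: { 'id' }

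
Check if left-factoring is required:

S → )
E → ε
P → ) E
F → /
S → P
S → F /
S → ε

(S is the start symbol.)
Left-factoring is needed when two productions for the same non-terminal
share a common prefix on the right-hand side.

Productions for S:
  S → )
  S → P
  S → F /
  S → ε

No common prefixes found.

Answer: No, left-factoring is not needed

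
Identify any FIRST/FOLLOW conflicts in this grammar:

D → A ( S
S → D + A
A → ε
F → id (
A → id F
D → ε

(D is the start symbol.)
No FIRST/FOLLOW conflicts.

A FIRST/FOLLOW conflict occurs when a non-terminal N has a nullable alternative N → β (β ⇒* ε) and another alternative N → α with FIRST(α) ∩ FOLLOW(N) ≠ ∅: on such a lookahead the parser cannot decide between expanding α and letting N vanish via β.

Nullable non-terminals: A, D.
FIRST sets used below: FIRST(A) = { 'id', ε }

A: nullable alternative(s) A → ε; FOLLOW(A) = { $, '(', '+' }
  A → ε: FIRST \ {ε} = { } — this is the only nullable alternative, skip
  A → id F: FIRST \ {ε} = { 'id' } — disjoint from FOLLOW(A)

D: nullable alternative(s) D → ε; FOLLOW(D) = { $, '+' }
  D → A ( S: FIRST \ {ε} = { '(', 'id' } — disjoint from FOLLOW(D)
  D → ε: FIRST \ {ε} = { } — this is the only nullable alternative, skip

F, S have no nullable alternative, so no FIRST/FOLLOW check is needed there.

No FIRST/FOLLOW conflicts found.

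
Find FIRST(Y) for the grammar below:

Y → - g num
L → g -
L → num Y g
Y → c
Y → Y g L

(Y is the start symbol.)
{ '-', 'c' }

From Y → - g num:
  - '-' is a terminal: add '-' and stop
From Y → c:
  - c is a terminal: add 'c' and stop
From Y → Y g L:
  - Y is the symbol being defined: contributes nothing new
    Y is not nullable, so stop

Collecting: FIRST(Y) = { '-', 'c' }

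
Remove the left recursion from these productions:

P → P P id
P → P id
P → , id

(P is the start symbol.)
P is directly left-recursive. The standard transformation for
  A → A α₁ | ... | A α_m | β₁ | ... | β_n
is
  A  → β₁ A' | ... | β_n A'
  A' → α₁ A' | ... | α_m A' | ε

P → , id becomes P → , id P'
P → P P id becomes P' → P id P'
P → P id becomes P' → id P'
Add P' → ε

Resulting grammar:
P → , id P'
P' → P id P'
P' → id P'
P' → ε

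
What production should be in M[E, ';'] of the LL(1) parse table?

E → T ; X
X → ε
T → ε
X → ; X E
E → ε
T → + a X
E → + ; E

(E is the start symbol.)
E → T ; X, E → ε

To find M[E, ';'], we find productions for E where ';' is in the predict set (PREDICT(N → α) = (FIRST(α) \ {ε}) ∪ (FOLLOW(N) if α ⇒* ε)).

Relevant sets:
  FIRST(T) = { '+', ε }
  FOLLOW(E) = { $, '+', ';' }

E → T ; X: PREDICT = { '+', ';' }
  ';' is in predict set, so this production goes in M[E, ';']
E → ε: PREDICT = { $, '+', ';' }
  ';' is in predict set, so this production goes in M[E, ';']
E → + ; E: PREDICT = { '+' }

M[E, ';'] = E → T ; X, E → ε  (a multiply-defined cell — the grammar is not LL(1))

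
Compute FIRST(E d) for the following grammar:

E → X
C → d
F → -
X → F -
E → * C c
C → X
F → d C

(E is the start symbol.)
FIRST sets of the non-terminals involved (from the grammar, by fixed-point iteration):
  FIRST(E) = { '*', '-', 'd' }

To compute FIRST(E d), process the symbols left to right:
Symbol E is a non-terminal. Add FIRST(E) \ {ε} = { '*', '-', 'd' }
E is not nullable (ε ∉ FIRST(E)), so stop here.
FIRST(E d) = { '*', '-', 'd' }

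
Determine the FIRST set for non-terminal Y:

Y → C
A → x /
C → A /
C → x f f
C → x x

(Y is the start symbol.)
FIRST sets of the other non-terminals involved (by the same procedure, iterated to a fixed point):
  FIRST(C) = { 'x' }

From Y → C:
  - C is a non-terminal: add FIRST(C) \ {ε} = { 'x' }
    C is not nullable, so stop

Collecting: FIRST(Y) = { 'x' }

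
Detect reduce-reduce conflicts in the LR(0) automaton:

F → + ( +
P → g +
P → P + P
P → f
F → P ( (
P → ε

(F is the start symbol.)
Augment with F' → F and build the canonical LR(0) collection (I0 = CLOSURE({[F' → . F]}), then GOTO on every symbol after a dot until no new states appear). It has 13 states:
  I0: { [F → . + ( +], [F → . P ( (], [F' → . F], [P → . P + P], [P → . f], [P → . g +], [P → .] }  — shift, reduce
  I1: { [F → + . ( +] }  — shift
  I2: { [F' → F .] }  — accept
  I3: { [F → P . ( (], [P → P . + P] }  — shift
  I4: { [P → f .] }  — reduce
  I5: { [P → g . +] }  — shift
  I6: { [P → g + .] }  — reduce
  I7: { [F → P ( . (] }  — shift
  I8: { [P → . P + P], [P → . f], [P → . g +], [P → .], [P → P + . P] }  — shift, reduce
  I9: { [P → P + P .], [P → P . + P] }  — shift, reduce
  I10: { [F → P ( ( .] }  — reduce
  I11: { [F → + ( . +] }  — shift
  I12: { [F → + ( + .] }  — reduce

No state contains more than one complete item.

Answer: No reduce-reduce conflicts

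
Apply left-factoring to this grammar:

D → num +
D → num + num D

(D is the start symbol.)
Left-factoring transforms A → αβ₁ | αβ₂ into A → αA' and A' → β₁ | β₂
(α is the longest common prefix among the alternatives). Repeat until
no nonterminal has two alternatives with a common prefix.

Round 1: D has alternatives sharing prefix 'num +'. Introduce D': D → num + D'
  Add: D' → ε
  Add: D' → num D

No remaining common prefixes — done.

Resulting grammar:
D → num + D'
D' → ε
D' → num D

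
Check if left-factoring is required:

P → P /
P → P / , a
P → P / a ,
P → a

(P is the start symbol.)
Yes, P has productions with common prefix 'P /'

Left-factoring is needed when two productions for the same non-terminal
share a common prefix on the right-hand side.

Productions for P:
  P → P /
  P → P / , a
  P → P / a ,
  P → a

Found common prefix 'P /' in productions for P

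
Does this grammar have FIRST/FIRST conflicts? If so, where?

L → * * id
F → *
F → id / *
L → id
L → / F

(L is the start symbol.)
No FIRST/FIRST conflicts.

A FIRST/FIRST conflict occurs when two productions N → α and N → β for the same non-terminal have FIRST(α) ∩ FIRST(β) ≠ ∅ (with ε ∈ FIRST of a nullable right-hand side, so two nullable alternatives also conflict).

Productions for L:
  L → * * id: FIRST = { '*' }
  L → id: FIRST = { 'id' }
  L → / F: FIRST = { '/' }
Productions for F:
  F → *: FIRST = { '*' }
  F → id / *: FIRST = { 'id' }

All alternatives of each non-terminal have pairwise disjoint FIRST sets.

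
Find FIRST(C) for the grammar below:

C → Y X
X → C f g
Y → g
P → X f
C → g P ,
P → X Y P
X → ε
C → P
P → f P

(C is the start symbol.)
{ 'f', 'g' }

FIRST sets of the other non-terminals involved (by the same procedure, iterated to a fixed point):
  FIRST(Y) = { 'g' }
  FIRST(P) = { 'f', 'g' }

From C → Y X:
  - Y is a non-terminal: add FIRST(Y) \ {ε} = { 'g' }
    Y is not nullable, so stop
From C → g P ,:
  - g is a terminal: add 'g' and stop
From C → P:
  - P is a non-terminal: add FIRST(P) \ {ε} = { 'f', 'g' }
    P is not nullable, so stop

Collecting: FIRST(C) = { 'f', 'g' }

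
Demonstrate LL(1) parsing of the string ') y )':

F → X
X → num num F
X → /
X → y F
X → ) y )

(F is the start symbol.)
Stack is shown with the top on the left.

Stack    Input    Action
------------------------
F $      ) y ) $  output F → X
X $      ) y ) $  output X → ) y )
) y ) $  ) y ) $  match ')'
y ) $    y ) $    match 'y'
) $      ) $      match ')'
$        $        accept

The string is accepted.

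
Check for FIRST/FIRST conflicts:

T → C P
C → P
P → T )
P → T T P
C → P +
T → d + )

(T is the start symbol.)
Yes. T → C P / T → d '+' ')' on { 'd' }; C → P / C → P '+' on { 'd' }; P → T ')' / P → T T P on { 'd' }

FIRST sets of the non-terminals at (or reachable through a nullable prefix from) the front of some alternative:
  FIRST(C) = { 'd' }
  FIRST(P) = { 'd' }
  FIRST(T) = { 'd' }

Productions for T:
  T → C P: FIRST = { 'd' }
  T → d + ): FIRST = { 'd' }
Productions for C:
  C → P: FIRST = { 'd' }
  C → P +: FIRST = { 'd' }
Productions for P:
  P → T ): FIRST = { 'd' }
  P → T T P: FIRST = { 'd' }

Conflict for T: T → C P and T → d + )
  Overlap: { 'd' }
Conflict for C: C → P and C → P +
  Overlap: { 'd' }
Conflict for P: P → T ) and P → T T P
  Overlap: { 'd' }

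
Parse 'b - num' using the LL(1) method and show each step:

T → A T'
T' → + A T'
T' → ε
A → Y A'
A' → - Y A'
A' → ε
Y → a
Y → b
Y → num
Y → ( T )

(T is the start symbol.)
LL(1) parsing maintains a stack (initially the start symbol over $) and the input. At each step: if the stack top is a terminal, match it against the current input token; if it is a non-terminal N, replace it with the RHS of M[N, lookahead] (the unique production whose predict set contains the lookahead).

Stack is shown with the top on the left.

Stack        Input      Action
------------------------------
T $          b - num $  output T → A T'
A T' $       b - num $  output A → Y A'
Y A' T' $    b - num $  output Y → b
b A' T' $    b - num $  match 'b'
A' T' $      - num $    output A' → - Y A'
- Y A' T' $  - num $    match '-'
Y A' T' $    num $      output Y → num
num A' T' $  num $      match 'num'
A' T' $      $          output A' → ε
T' $         $          output T' → ε
$            $          accept

The string is accepted.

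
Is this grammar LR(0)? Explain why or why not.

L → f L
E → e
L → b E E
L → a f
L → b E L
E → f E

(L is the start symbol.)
A grammar is LR(0) if no state in the canonical LR(0) collection has:
  - both a shift item (dot before a terminal) and a complete item (shift-reduce conflict), or
  - two or more complete items (reduce-reduce conflict; the accept item [L' → L .] counts as a complete item here).

Augment with L' → L and build the canonical LR(0) collection (I0 = CLOSURE({[L' → . L]}), then GOTO on every symbol after a dot until no new states appear). It has 14 states:
  I0: { [L → . a f], [L → . b E E], [L → . b E L], [L → . f L], [L' → . L] }  — shift
  I1: { [L' → L .] }  — accept
  I2: { [L → a . f] }  — shift
  I3: { [E → . e], [E → . f E], [L → b . E E], [L → b . E L] }  — shift
  I4: { [L → . a f], [L → . b E E], [L → . b E L], [L → . f L], [L → f . L] }  — shift
  I5: { [L → f L .] }  — reduce
  I6: { [E → . e], [E → . f E], [L → . a f], [L → . b E E], [L → . b E L], [L → . f L], [L → b E . E], [L → b E . L] }  — shift
  I7: { [E → e .] }  — reduce
  I8: { [E → . e], [E → . f E], [E → f . E] }  — shift
  I9: { [E → f E .] }  — reduce
  I10: { [L → b E E .] }  — reduce
  I11: { [L → b E L .] }  — reduce
  I12: { [E → . e], [E → . f E], [E → f . E], [L → . a f], [L → . b E E], [L → . b E L], [L → . f L], [L → f . L] }  — shift
  I13: { [L → a f .] }  — reduce

Every state is either a pure shift/goto state or contains exactly one complete item and nothing to shift — no conflicts. The grammar is LR(0).

Answer: Yes, the grammar is LR(0)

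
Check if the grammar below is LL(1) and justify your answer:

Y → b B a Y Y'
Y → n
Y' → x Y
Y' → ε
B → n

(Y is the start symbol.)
A grammar is LL(1) if for each non-terminal N with multiple productions, the predict sets of those productions are pairwise disjoint, where PREDICT(N → α) = (FIRST(α) \ {ε}) ∪ (FOLLOW(N) if α ⇒* ε).

Relevant sets:
  FOLLOW(Y') = { $, 'x' }

For Y:
  PREDICT(Y → b B a Y Y') = { 'b' }
  PREDICT(Y → n) = { 'n' }
For Y':
  PREDICT(Y' → x Y) = { 'x' }
  PREDICT(Y' → ε) = { $, 'x' }
B has a single production, so nothing to check there.

Conflict found: Predict set conflict for Y': { 'x' }
The grammar is NOT LL(1).

Answer: No. Predict set conflict for Y': { 'x' }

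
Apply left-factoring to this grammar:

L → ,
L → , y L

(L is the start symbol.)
Left-factoring transforms A → αβ₁ | αβ₂ into A → αA' and A' → β₁ | β₂
(α is the longest common prefix among the alternatives). Repeat until
no nonterminal has two alternatives with a common prefix.

Round 1: L has alternatives sharing prefix ','. Introduce L': L → , L'
  Add: L' → ε
  Add: L' → y L

No remaining common prefixes — done.

Resulting grammar:
L → , L'
L' → ε
L' → y L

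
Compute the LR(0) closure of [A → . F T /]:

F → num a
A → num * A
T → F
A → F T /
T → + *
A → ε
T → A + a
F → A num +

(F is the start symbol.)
To compute CLOSURE, for each item [A → α.Bβ] where B is a non-terminal, add [B → .γ] for all productions B → γ; repeat for the newly added items until nothing changes.

Start with: [A → . F T /]
  [A → . F T /] has the dot before F: add [F → . num a], [F → . A num +]
  [F → . A num +] has the dot before A: add [A → . num * A], [A → .]
No further items can be added.

CLOSURE = { [A → . F T /], [A → . num * A], [A → .], [F → . A num +], [F → . num a] }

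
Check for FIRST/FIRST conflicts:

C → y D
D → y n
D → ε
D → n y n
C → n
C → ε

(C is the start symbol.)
A FIRST/FIRST conflict occurs when two productions N → α and N → β for the same non-terminal have FIRST(α) ∩ FIRST(β) ≠ ∅ (with ε ∈ FIRST of a nullable right-hand side, so two nullable alternatives also conflict).

Productions for C:
  C → y D: FIRST = { 'y' }
  C → n: FIRST = { 'n' }
  C → ε: FIRST = { ε }
Productions for D:
  D → y n: FIRST = { 'y' }
  D → ε: FIRST = { ε }
  D → n y n: FIRST = { 'n' }

All alternatives of each non-terminal have pairwise disjoint FIRST sets.

Answer: No FIRST/FIRST conflicts.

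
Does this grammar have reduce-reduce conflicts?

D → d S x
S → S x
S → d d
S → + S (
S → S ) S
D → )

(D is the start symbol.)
Yes — I9: [D → d S x .] vs [S → S x .]

Augment with D' → D and build the canonical LR(0) collection (I0 = CLOSURE({[D' → . D]}), then GOTO on every symbol after a dot until no new states appear). It has 14 states:
  I0: { [D → . )], [D → . d S x], [D' → . D] }  — shift
  I1: { [D → ) .] }  — reduce
  I2: { [D' → D .] }  — accept
  I3: { [D → d . S x], [S → . + S (], [S → . S ) S], [S → . S x], [S → . d d] }  — shift
  I4: { [S → + . S (], [S → . + S (], [S → . S ) S], [S → . S x], [S → . d d] }  — shift
  I5: { [D → d S . x], [S → S . ) S], [S → S . x] }  — shift
  I6: { [S → d . d] }  — shift
  I7: { [S → d d .] }  — reduce
  I8: { [S → . + S (], [S → . S ) S], [S → . S x], [S → . d d], [S → S ) . S] }  — shift
  I9: { [D → d S x .], [S → S x .] }  — 2 reduces
  I10: { [S → S ) S .], [S → S . ) S], [S → S . x] }  — shift, reduce
  I11: { [S → S x .] }  — reduce
  I12: { [S → + S . (], [S → S . ) S], [S → S . x] }  — shift
  I13: { [S → + S ( .] }  — reduce

I9 contains complete items [D → d S x .], [S → S x .] — reduce-reduce conflict.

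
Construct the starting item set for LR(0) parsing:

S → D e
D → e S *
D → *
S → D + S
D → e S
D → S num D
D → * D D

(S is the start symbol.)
{ [D → . * D D], [D → . *], [D → . S num D], [D → . e S *], [D → . e S], [S → . D + S], [S → . D e], [S' → . S] }

First, augment the grammar with S' → S
I₀ = CLOSURE({ [S' → . S] }):
  [S' → . S] has the dot before S: add [S → . D e], [S → . D + S]
  [S → . D e] has the dot before D: add [D → . e S *], [D → . *], [D → . e S], [D → . S num D], [D → . * D D]
No further items can be added.

I₀ = { [D → . * D D], [D → . *], [D → . S num D], [D → . e S *], [D → . e S], [S → . D + S], [S → . D e], [S' → . S] }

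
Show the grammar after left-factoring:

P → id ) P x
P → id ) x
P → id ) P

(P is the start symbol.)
P → id ) P'
P' → P P''
P'' → x
P'' → ε
P' → x

Left-factoring transforms A → αβ₁ | αβ₂ into A → αA' and A' → β₁ | β₂
(α is the longest common prefix among the alternatives). Repeat until
no nonterminal has two alternatives with a common prefix.

Round 1: P has alternatives sharing prefix 'id )'. Introduce P': P → id ) P'
  Add: P' → P x
  Add: P' → x
  Add: P' → P

Round 2: P' has alternatives sharing prefix 'P'. Introduce P'': P' → P P''
  Add: P'' → x
  Add: P'' → ε

No remaining common prefixes — done.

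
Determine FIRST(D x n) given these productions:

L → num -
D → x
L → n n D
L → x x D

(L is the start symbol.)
{ 'x' }

FIRST sets of the non-terminals involved (from the grammar, by fixed-point iteration):
  FIRST(D) = { 'x' }

To compute FIRST(D x n), process the symbols left to right:
Symbol D is a non-terminal. Add FIRST(D) \ {ε} = { 'x' }
D is not nullable (ε ∉ FIRST(D)), so stop here.
FIRST(D x n) = { 'x' }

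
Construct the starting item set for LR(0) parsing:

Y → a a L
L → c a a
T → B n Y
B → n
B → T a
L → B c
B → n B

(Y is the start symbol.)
{ [Y → . a a L], [Y' → . Y] }

First, augment the grammar with Y' → Y
I₀ = CLOSURE({ [Y' → . Y] }):
  [Y' → . Y] has the dot before Y: add [Y → . a a L]
No further items can be added.

I₀ = { [Y → . a a L], [Y' → . Y] }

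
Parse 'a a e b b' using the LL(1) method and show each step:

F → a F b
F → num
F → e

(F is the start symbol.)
Stack is shown with the top on the left.

Stack      Input        Action
------------------------------
F $        a a e b b $  output F → a F b
a F b $    a a e b b $  match 'a'
F b $      a e b b $    output F → a F b
a F b b $  a e b b $    match 'a'
F b b $    e b b $      output F → e
e b b $    e b b $      match 'e'
b b $      b b $        match 'b'
b $        b $          match 'b'
$          $            accept

The string is accepted.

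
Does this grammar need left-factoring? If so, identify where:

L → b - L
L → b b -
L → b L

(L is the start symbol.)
Yes, L has productions with common prefix 'b'

Left-factoring is needed when two productions for the same non-terminal
share a common prefix on the right-hand side.

Productions for L:
  L → b - L
  L → b b -
  L → b L

Found common prefix 'b' in productions for L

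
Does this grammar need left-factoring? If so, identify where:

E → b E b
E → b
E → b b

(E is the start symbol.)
Yes, E has productions with common prefix 'b'

Left-factoring is needed when two productions for the same non-terminal
share a common prefix on the right-hand side.

Productions for E:
  E → b E b
  E → b
  E → b b

Found common prefix 'b' in productions for E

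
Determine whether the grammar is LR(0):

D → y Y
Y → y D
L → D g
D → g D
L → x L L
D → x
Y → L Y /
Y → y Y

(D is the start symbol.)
A grammar is LR(0) if no state in the canonical LR(0) collection has:
  - both a shift item (dot before a terminal) and a complete item (shift-reduce conflict), or
  - two or more complete items (reduce-reduce conflict; the accept item [D' → D .] counts as a complete item here).

Augment with D' → D and build the canonical LR(0) collection (I0 = CLOSURE({[D' → . D]}), then GOTO on every symbol after a dot until no new states appear). It has 18 states:
  I0: { [D → . g D], [D → . x], [D → . y Y], [D' → . D] }  — shift
  I1: { [D' → D .] }  — accept
  I2: { [D → . g D], [D → . x], [D → . y Y], [D → g . D] }  — shift
  I3: { [D → x .] }  — reduce
  I4: { [D → . g D], [D → . x], [D → . y Y], [D → y . Y], [L → . D g], [L → . x L L], [Y → . L Y /], [Y → . y D], [Y → . y Y] }  — shift
  I5: { [L → D . g] }  — shift
  I6: { [D → . g D], [D → . x], [D → . y Y], [L → . D g], [L → . x L L], [Y → . L Y /], [Y → . y D], [Y → . y Y], [Y → L . Y /] }  — shift
  I7: { [D → y Y .] }  — reduce
  I8: { [D → . g D], [D → . x], [D → . y Y], [D → x .], [L → . D g], [L → . x L L], [L → x . L L] }  — shift, reduce
  I9: { [D → . g D], [D → . x], [D → . y Y], [D → y . Y], [L → . D g], [L → . x L L], [Y → . L Y /], [Y → . y D], [Y → . y Y], [Y → y . D], [Y → y . Y] }  — shift
  I10: { [L → D . g], [Y → y D .] }  — shift, reduce
  I11: { [D → y Y .], [Y → y Y .] }  — 2 reduces
  I12: { [L → D g .] }  — reduce
  I13: { [D → . g D], [D → . x], [D → . y Y], [L → . D g], [L → . x L L], [L → x L . L] }  — shift
  I14: { [L → x L L .] }  — reduce
  I15: { [Y → L Y . /] }  — shift
  I16: { [Y → L Y / .] }  — reduce
  I17: { [D → g D .] }  — reduce

Conflict in state I8:
  Shift-reduce conflict between [D → x .] and [D → . g D]
So the grammar is NOT LR(0).

Answer: No. Shift-reduce conflict between [D → x .] and [D → . g D]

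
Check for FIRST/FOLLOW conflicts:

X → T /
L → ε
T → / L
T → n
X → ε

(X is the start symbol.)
Nullable non-terminals: L, X.
FIRST sets used below: FIRST(T) = { '/', 'n' }
L has a nullable alternative but only one production, so nothing to check.

X: nullable alternative(s) X → ε; FOLLOW(X) = { $ }
  X → T /: FIRST \ {ε} = { '/', 'n' } — disjoint from FOLLOW(X)
  X → ε: FIRST \ {ε} = { } — this is the only nullable alternative, skip

T has no nullable alternative, so no FIRST/FOLLOW check is needed there.

No FIRST/FOLLOW conflicts found.

Answer: No FIRST/FOLLOW conflicts.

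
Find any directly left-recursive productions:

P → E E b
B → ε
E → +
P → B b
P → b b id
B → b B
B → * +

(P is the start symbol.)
Direct left recursion occurs when N → N α for some non-terminal N (the right-hand side begins with the left-hand side itself).

P → E E b: starts with E
B → ε: starts with ε
E → +: starts with '+'
P → B b: starts with B
P → b b id: starts with b
B → b B: starts with b
B → * +: starts with '*'

No direct left recursion found.

Answer: No direct left recursion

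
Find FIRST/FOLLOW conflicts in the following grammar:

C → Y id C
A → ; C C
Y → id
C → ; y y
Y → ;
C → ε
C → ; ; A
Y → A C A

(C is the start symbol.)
Yes. C → Y id C with FOLLOW(C) on { ';', 'id' }; C → ';' y y with FOLLOW(C) on { ';' }; C → ';' ';' A with FOLLOW(C) on { ';' }

Nullable non-terminals: C.
FIRST sets used below: FIRST(Y) = { ';', 'id' }

C: nullable alternative(s) C → ε; FOLLOW(C) = { $, ';', 'id' }
  C → Y id C: FIRST \ {ε} = { ';', 'id' } — overlaps FOLLOW(C) on { ';', 'id' }: CONFLICT
  C → ; y y: FIRST \ {ε} = { ';' } — overlaps FOLLOW(C) on { ';' }: CONFLICT
  C → ε: FIRST \ {ε} = { } — this is the only nullable alternative, skip
  C → ; ; A: FIRST \ {ε} = { ';' } — overlaps FOLLOW(C) on { ';' }: CONFLICT

A, Y have no nullable alternative, so no FIRST/FOLLOW check is needed there.

So the grammar has 3 FIRST/FOLLOW conflicts (marked CONFLICT above).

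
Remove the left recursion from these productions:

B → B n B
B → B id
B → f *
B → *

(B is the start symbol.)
B → f * B'
B → * B'
B' → n B B'
B' → id B'
B' → ε

B is directly left-recursive. The standard transformation for
  A → A α₁ | ... | A α_m | β₁ | ... | β_n
is
  A  → β₁ A' | ... | β_n A'
  A' → α₁ A' | ... | α_m A' | ε

B → f * becomes B → f * B'
B → * becomes B → * B'
B → B n B becomes B' → n B B'
B → B id becomes B' → id B'
Add B' → ε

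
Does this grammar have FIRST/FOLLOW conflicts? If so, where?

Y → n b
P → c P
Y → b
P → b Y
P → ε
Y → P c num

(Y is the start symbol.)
Nullable non-terminals: P.

P: nullable alternative(s) P → ε; FOLLOW(P) = { 'c' }
  P → c P: FIRST \ {ε} = { 'c' } — overlaps FOLLOW(P) on { 'c' }: CONFLICT
  P → b Y: FIRST \ {ε} = { 'b' } — disjoint from FOLLOW(P)
  P → ε: FIRST \ {ε} = { } — this is the only nullable alternative, skip

Y has no nullable alternative, so no FIRST/FOLLOW check is needed there.

So the grammar has 1 FIRST/FOLLOW conflict (marked CONFLICT above).

Answer: Yes. P → c P with FOLLOW(P) on { 'c' }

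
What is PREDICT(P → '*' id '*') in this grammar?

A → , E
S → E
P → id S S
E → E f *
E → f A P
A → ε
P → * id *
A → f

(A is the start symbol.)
PREDICT(P → '*' id '*') = (FIRST(RHS) \ {ε}) ∪ (FOLLOW(P) if ε ∈ FIRST(RHS), i.e. RHS ⇒* ε)
FIRST('*' id '*') = { '*' }
ε ∉ FIRST('*' id '*'), so FOLLOW(P) is not added.
PREDICT(P → '*' id '*') = { '*' }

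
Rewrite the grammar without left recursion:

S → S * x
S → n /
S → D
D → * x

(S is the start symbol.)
S → n / S'
S → D S'
S' → * x S'
S' → ε
D → * x

S is directly left-recursive. The standard transformation for
  A → A α₁ | ... | A α_m | β₁ | ... | β_n
is
  A  → β₁ A' | ... | β_n A'
  A' → α₁ A' | ... | α_m A' | ε

S → n / becomes S → n / S'
S → D becomes S → D S'
S → S * x becomes S' → * x S'
Add S' → ε

Productions for other non-terminals are unchanged:
  D → * x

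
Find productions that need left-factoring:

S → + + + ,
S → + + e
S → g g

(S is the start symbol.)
Left-factoring is needed when two productions for the same non-terminal
share a common prefix on the right-hand side.

Productions for S:
  S → + + + ,
  S → + + e
  S → g g

Found common prefix '+ +' in productions for S

Answer: Yes, S has productions with common prefix '+ +'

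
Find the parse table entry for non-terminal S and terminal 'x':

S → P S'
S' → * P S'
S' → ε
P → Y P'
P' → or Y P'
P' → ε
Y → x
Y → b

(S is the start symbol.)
S → P S'

To find M[S, 'x'], we find productions for S where 'x' is in the predict set (PREDICT(N → α) = (FIRST(α) \ {ε}) ∪ (FOLLOW(N) if α ⇒* ε)).

Relevant sets:
  FIRST(P) = { 'b', 'x' }

S → P S': PREDICT = { 'b', 'x' }
  'x' is in predict set, so this production goes in M[S, 'x']

M[S, 'x'] = S → P S'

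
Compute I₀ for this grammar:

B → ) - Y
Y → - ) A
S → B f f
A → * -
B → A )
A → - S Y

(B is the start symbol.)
First, augment the grammar with B' → B
I₀ = CLOSURE({ [B' → . B] }):
  [B' → . B] has the dot before B: add [B → . ) - Y], [B → . A )]
  [B → . A )] has the dot before A: add [A → . * -], [A → . - S Y]
No further items can be added.

I₀ = { [A → . * -], [A → . - S Y], [B → . ) - Y], [B → . A )], [B' → . B] }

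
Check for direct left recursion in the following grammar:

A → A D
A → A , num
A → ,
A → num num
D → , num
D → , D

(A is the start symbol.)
Yes, A is left-recursive

A → A D: LEFT RECURSIVE (starts with A)
A → A , num: LEFT RECURSIVE (starts with A)
A → ,: starts with ','
A → num num: starts with num
D → , num: starts with ','
D → , D: starts with ','

The grammar has direct left recursion on: A.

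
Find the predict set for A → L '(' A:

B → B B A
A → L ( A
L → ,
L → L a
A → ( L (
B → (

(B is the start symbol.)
{ ',' }

PREDICT(A → L '(' A) = (FIRST(RHS) \ {ε}) ∪ (FOLLOW(A) if ε ∈ FIRST(RHS), i.e. RHS ⇒* ε)
FIRST(L) = { ',' }
FIRST(L '(' A) = { ',' }
ε ∉ FIRST(L '(' A), so FOLLOW(A) is not added.
PREDICT(A → L '(' A) = { ',' }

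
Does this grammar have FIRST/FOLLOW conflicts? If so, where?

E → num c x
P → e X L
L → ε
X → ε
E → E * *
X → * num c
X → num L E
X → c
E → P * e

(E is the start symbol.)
Yes. X → '*' num c with FOLLOW(X) on { '*' }

Nullable non-terminals: L, X.
L has a nullable alternative but only one production, so nothing to check.

X: nullable alternative(s) X → ε; FOLLOW(X) = { '*' }
  X → ε: FIRST \ {ε} = { } — this is the only nullable alternative, skip
  X → * num c: FIRST \ {ε} = { '*' } — overlaps FOLLOW(X) on { '*' }: CONFLICT
  X → num L E: FIRST \ {ε} = { 'num' } — disjoint from FOLLOW(X)
  X → c: FIRST \ {ε} = { 'c' } — disjoint from FOLLOW(X)

E, P have no nullable alternative, so no FIRST/FOLLOW check is needed there.

So the grammar has 1 FIRST/FOLLOW conflict (marked CONFLICT above).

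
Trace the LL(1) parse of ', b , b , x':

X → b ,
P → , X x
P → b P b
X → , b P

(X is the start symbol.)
LL(1) parsing maintains a stack (initially the start symbol over $) and the input. At each step: if the stack top is a terminal, match it against the current input token; if it is a non-terminal N, replace it with the RHS of M[N, lookahead] (the unique production whose predict set contains the lookahead).

Stack is shown with the top on the left.

Stack    Input          Action
------------------------------
X $      , b , b , x $  output X → , b P
, b P $  , b , b , x $  match ','
b P $    b , b , x $    match 'b'
P $      , b , x $      output P → , X x
, X x $  , b , x $      match ','
X x $    b , x $        output X → b ,
b , x $  b , x $        match 'b'
, x $    , x $          match ','
x $      x $            match 'x'
$        $              accept

The string is accepted.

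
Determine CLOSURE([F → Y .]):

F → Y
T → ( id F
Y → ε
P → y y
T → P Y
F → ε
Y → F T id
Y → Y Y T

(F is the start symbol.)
{ [F → Y .] }

Start with: [F → Y .]
The dot is at the end, so nothing is added.

CLOSURE = { [F → Y .] }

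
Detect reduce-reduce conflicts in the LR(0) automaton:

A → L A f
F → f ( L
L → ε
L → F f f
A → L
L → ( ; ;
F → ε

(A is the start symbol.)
Augment with A' → A and build the canonical LR(0) collection (I0 = CLOSURE({[A' → . A]}), then GOTO on every symbol after a dot until no new states appear). It has 14 states:
  I0: { [A → . L A f], [A → . L], [A' → . A], [F → . f ( L], [F → .], [L → . ( ; ;], [L → . F f f], [L → .] }  — shift, 2 reduces
  I1: { [L → ( . ; ;] }  — shift
  I2: { [A' → A .] }  — accept
  I3: { [L → F . f f] }  — shift
  I4: { [A → . L A f], [A → . L], [A → L . A f], [A → L .], [F → . f ( L], [F → .], [L → . ( ; ;], [L → . F f f], [L → .] }  — shift, 3 reduces
  I5: { [F → f . ( L] }  — shift
  I6: { [F → . f ( L], [F → .], [F → f ( . L], [L → . ( ; ;], [L → . F f f], [L → .] }  — shift, 2 reduces
  I7: { [F → f ( L .] }  — reduce
  I8: { [A → L A . f] }  — shift
  I9: { [A → L A f .] }  — reduce
  I10: { [L → F f . f] }  — shift
  I11: { [L → F f f .] }  — reduce
  I12: { [L → ( ; . ;] }  — shift
  I13: { [L → ( ; ; .] }  — reduce

I0 contains complete items [F → .], [L → .] — reduce-reduce conflict.
I4 contains complete items [A → L .], [F → .], [L → .] — reduce-reduce conflict.
I6 contains complete items [F → .], [L → .] — reduce-reduce conflict.

Answer: Yes — I0: [F → .] vs [L → .]; I4: [A → L .] vs [F → .]; I6: [F → .] vs [L → .]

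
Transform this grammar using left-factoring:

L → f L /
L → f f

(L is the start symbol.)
Left-factoring transforms A → αβ₁ | αβ₂ into A → αA' and A' → β₁ | β₂
(α is the longest common prefix among the alternatives). Repeat until
no nonterminal has two alternatives with a common prefix.

Round 1: L has alternatives sharing prefix 'f'. Introduce L': L → f L'
  Add: L' → L /
  Add: L' → f

No remaining common prefixes — done.

Resulting grammar:
L → f L'
L' → L /
L' → f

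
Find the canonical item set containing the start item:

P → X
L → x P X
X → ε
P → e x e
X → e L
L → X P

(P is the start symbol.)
{ [P → . X], [P → . e x e], [P' → . P], [X → . e L], [X → .] }

First, augment the grammar with P' → P
I₀ = CLOSURE({ [P' → . P] }):
  [P' → . P] has the dot before P: add [P → . X], [P → . e x e]
  [P → . X] has the dot before X: add [X → .], [X → . e L]
No further items can be added.

I₀ = { [P → . X], [P → . e x e], [P' → . P], [X → . e L], [X → .] }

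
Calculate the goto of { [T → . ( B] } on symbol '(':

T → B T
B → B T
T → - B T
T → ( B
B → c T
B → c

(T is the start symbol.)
GOTO(I, '(') = CLOSURE({ [A → αX.β] : [A → α.Xβ] ∈ I, X = '(' })

Items with dot before '(', with the dot advanced:
  [T → . ( B] → [T → ( . B]
Closure of the advanced items:
  [T → ( . B] has the dot before B: add [B → . B T], [B → . c T], [B → . c]

GOTO = { [B → . B T], [B → . c T], [B → . c], [T → ( . B] }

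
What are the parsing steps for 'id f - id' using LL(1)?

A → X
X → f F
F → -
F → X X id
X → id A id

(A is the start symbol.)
Stack is shown with the top on the left.

Stack      Input        Action
------------------------------
A $        id f - id $  output A → X
X $        id f - id $  output X → id A id
id A id $  id f - id $  match 'id'
A id $     f - id $     output A → X
X id $     f - id $     output X → f F
f F id $   f - id $     match 'f'
F id $     - id $       output F → -
- id $     - id $       match '-'
id $       id $         match 'id'
$          $            accept

The string is accepted.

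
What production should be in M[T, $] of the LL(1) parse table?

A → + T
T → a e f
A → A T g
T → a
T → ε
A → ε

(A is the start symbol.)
To find M[T, $], we find productions for T where $ is in the predict set (PREDICT(N → α) = (FIRST(α) \ {ε}) ∪ (FOLLOW(N) if α ⇒* ε)).

Relevant sets:
  FOLLOW(T) = { $, 'a', 'g' }

T → a e f: PREDICT = { 'a' }
T → a: PREDICT = { 'a' }
T → ε: PREDICT = { $, 'a', 'g' }
  $ is in predict set, so this production goes in M[T, $]

M[T, $] = T → ε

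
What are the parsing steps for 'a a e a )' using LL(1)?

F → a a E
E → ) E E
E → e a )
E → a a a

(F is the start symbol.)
LL(1) parsing maintains a stack (initially the start symbol over $) and the input. At each step: if the stack top is a terminal, match it against the current input token; if it is a non-terminal N, replace it with the RHS of M[N, lookahead] (the unique production whose predict set contains the lookahead).

Stack is shown with the top on the left.

Stack    Input        Action
----------------------------
F $      a a e a ) $  output F → a a E
a a E $  a a e a ) $  match 'a'
a E $    a e a ) $    match 'a'
E $      e a ) $      output E → e a )
e a ) $  e a ) $      match 'e'
a ) $    a ) $        match 'a'
) $      ) $          match ')'
$        $            accept

The string is accepted.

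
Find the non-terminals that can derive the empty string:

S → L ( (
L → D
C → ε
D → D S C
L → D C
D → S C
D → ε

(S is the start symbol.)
ε-productions: C → ε, D → ε
So C, D are immediately nullable.
L → D: every symbol on the right is nullable, so L is nullable too.
No further non-terminal can be added: every production for the remaining non-terminals contains a terminal or a non-nullable non-terminal.
Nullable = { 'C', 'D', 'L' }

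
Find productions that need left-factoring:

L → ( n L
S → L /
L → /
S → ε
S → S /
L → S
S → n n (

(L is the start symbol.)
Left-factoring is needed when two productions for the same non-terminal
share a common prefix on the right-hand side.

Productions for L:
  L → ( n L
  L → /
  L → S
Productions for S:
  S → L /
  S → ε
  S → S /
  S → n n (

No common prefixes found.

Answer: No, left-factoring is not needed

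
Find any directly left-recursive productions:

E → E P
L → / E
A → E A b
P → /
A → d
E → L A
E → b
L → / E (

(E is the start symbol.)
E → E P: LEFT RECURSIVE (starts with E)
L → / E: starts with '/'
A → E A b: starts with E
P → /: starts with '/'
A → d: starts with d
E → L A: starts with L
E → b: starts with b
L → / E (: starts with '/'

The grammar has direct left recursion on: E.

Answer: Yes, E is left-recursive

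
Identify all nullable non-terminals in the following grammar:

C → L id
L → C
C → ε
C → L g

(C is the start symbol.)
{ 'C', 'L' }

ε-productions: C → ε
So C is immediately nullable.
L → C: every symbol on the right is nullable, so L is nullable too.
Every non-terminal is now nullable.
Nullable = { 'C', 'L' }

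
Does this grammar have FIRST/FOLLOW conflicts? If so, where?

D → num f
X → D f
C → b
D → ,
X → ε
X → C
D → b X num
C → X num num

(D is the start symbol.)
A FIRST/FOLLOW conflict occurs when a non-terminal N has a nullable alternative N → β (β ⇒* ε) and another alternative N → α with FIRST(α) ∩ FOLLOW(N) ≠ ∅: on such a lookahead the parser cannot decide between expanding α and letting N vanish via β.

Nullable non-terminals: X.
FIRST sets used below: FIRST(D) = { ',', 'b', 'num' }, FIRST(C) = { ',', 'b', 'num' }

X: nullable alternative(s) X → ε; FOLLOW(X) = { 'num' }
  X → D f: FIRST \ {ε} = { ',', 'b', 'num' } — overlaps FOLLOW(X) on { 'num' }: CONFLICT
  X → ε: FIRST \ {ε} = { } — this is the only nullable alternative, skip
  X → C: FIRST \ {ε} = { ',', 'b', 'num' } — overlaps FOLLOW(X) on { 'num' }: CONFLICT

C, D have no nullable alternative, so no FIRST/FOLLOW check is needed there.

So the grammar has 2 FIRST/FOLLOW conflicts (marked CONFLICT above).

Answer: Yes. X → D f with FOLLOW(X) on { 'num' }; X → C with FOLLOW(X) on { 'num' }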